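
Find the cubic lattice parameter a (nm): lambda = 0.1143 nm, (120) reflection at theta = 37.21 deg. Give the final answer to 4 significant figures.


d = lambda / (2*sin(theta))
d = 0.1143 / (2*sin(37.21 deg))
d = 0.0945037 nm
a = d * sqrt(h^2+k^2+l^2) = 0.0945037 * sqrt(5)
a = 0.2113 nm


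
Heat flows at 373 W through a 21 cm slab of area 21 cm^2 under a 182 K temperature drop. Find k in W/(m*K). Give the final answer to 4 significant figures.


k = Q*L / (A*dT)
L = 0.21 m, A = 2.1e-03 m^2
k = 373 * 0.21 / (2.1e-03 * 182)
k = 204.9 W/(m*K)


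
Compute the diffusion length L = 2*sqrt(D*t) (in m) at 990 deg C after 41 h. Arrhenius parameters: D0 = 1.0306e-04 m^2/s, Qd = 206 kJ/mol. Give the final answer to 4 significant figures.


Step 1: D = D0 * exp(-Qd/(R*T))
T = 1263.15 K
D = 1.0306e-04 * exp(-206e3 / (8.314 * 1263.15)) = 3.11982e-13 m^2/s
Step 2: L = 2*sqrt(D*t)
t = 41 h = 147600 s
L = 2*sqrt(3.11982e-13 * 147600) = 4.292e-04 m


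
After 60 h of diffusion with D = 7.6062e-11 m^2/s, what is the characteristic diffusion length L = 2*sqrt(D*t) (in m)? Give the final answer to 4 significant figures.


t = 60 hr = 216000 s
Diffusion length = 2*sqrt(D*t)
= 2*sqrt(7.6062e-11 * 216000)
= 8.107e-03 m


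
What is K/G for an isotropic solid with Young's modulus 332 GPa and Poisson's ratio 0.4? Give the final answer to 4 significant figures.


G = E / (2*(1+nu))
G = 332 / (2*(1+0.4)) = 118.571 GPa
K = E / (3*(1-2*nu))
K = 332 / (3*(1-2*0.4)) = 553.333 GPa
K/G = 553.333 / 118.571 = 4.667


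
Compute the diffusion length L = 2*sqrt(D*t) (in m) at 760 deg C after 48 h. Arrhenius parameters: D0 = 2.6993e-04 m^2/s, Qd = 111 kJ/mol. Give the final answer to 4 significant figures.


Step 1: D = D0 * exp(-Qd/(R*T))
T = 1033.15 K
D = 2.6993e-04 * exp(-111e3 / (8.314 * 1033.15)) = 6.59237e-10 m^2/s
Step 2: L = 2*sqrt(D*t)
t = 48 h = 172800 s
L = 2*sqrt(6.59237e-10 * 172800) = 0.02135 m


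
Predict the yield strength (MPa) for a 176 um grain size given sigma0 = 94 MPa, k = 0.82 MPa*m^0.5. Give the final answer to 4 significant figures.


sigma_y = sigma0 + k / sqrt(d)
d = 176 um = 1.76e-04 m
sigma_y = 94 + 0.82 / sqrt(1.76e-04)
sigma_y = 155.8 MPa


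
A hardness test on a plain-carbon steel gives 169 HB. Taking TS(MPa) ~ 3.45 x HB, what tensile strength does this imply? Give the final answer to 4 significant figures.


TS (MPa) = 3.45 * HB
TS = 3.45 * 169
TS = 583.1 MPa


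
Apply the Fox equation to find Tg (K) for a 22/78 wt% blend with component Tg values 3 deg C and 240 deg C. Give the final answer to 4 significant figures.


1/Tg = w1/Tg1 + w2/Tg2 (in Kelvin)
Tg1 = 276.15 K, Tg2 = 513.15 K
1/Tg = 0.22/276.15 + 0.78/513.15
Tg = 431.6 K


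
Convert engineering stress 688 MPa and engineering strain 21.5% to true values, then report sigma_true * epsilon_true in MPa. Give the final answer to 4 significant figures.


sigma_true = sigma_eng * (1 + epsilon_eng)
sigma_true = 688 * (1 + 0.215) = 835.92 MPa
epsilon_true = ln(1 + epsilon_eng)
epsilon_true = ln(1 + 0.215) = 0.194744
sigma_true * epsilon_true = 835.92 * 0.194744 = 162.8 MPa


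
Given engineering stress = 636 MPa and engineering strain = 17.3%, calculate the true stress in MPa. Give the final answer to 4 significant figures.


sigma_true = sigma_eng * (1 + epsilon_eng)
sigma_true = 636 * (1 + 0.173)
sigma_true = 746 MPa


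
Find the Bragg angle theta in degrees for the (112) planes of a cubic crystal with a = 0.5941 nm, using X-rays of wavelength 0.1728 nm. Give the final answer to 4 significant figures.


d = a / sqrt(h^2+k^2+l^2)
d = 0.5941 / sqrt(6) = 0.24254 nm
lambda = 2*d*sin(theta)  =>  sin(theta) = lambda / (2*d)
sin(theta) = 0.1728 / (2 * 0.24254) = 0.356229
theta = 20.87 deg


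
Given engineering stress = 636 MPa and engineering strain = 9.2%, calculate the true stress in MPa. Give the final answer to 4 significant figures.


sigma_true = sigma_eng * (1 + epsilon_eng)
sigma_true = 636 * (1 + 0.092)
sigma_true = 694.5 MPa


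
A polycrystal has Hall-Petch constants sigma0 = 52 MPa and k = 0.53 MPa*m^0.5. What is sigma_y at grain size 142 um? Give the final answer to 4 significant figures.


sigma_y = sigma0 + k / sqrt(d)
d = 142 um = 1.42e-04 m
sigma_y = 52 + 0.53 / sqrt(1.42e-04)
sigma_y = 96.48 MPa


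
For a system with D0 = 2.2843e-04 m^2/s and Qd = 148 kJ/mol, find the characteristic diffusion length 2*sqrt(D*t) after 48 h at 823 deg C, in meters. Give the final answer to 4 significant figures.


Step 1: D = D0 * exp(-Qd/(R*T))
T = 1096.15 K
D = 2.2843e-04 * exp(-148e3 / (8.314 * 1096.15)) = 2.02246e-11 m^2/s
Step 2: L = 2*sqrt(D*t)
t = 48 h = 172800 s
L = 2*sqrt(2.02246e-11 * 172800) = 3.739e-03 m


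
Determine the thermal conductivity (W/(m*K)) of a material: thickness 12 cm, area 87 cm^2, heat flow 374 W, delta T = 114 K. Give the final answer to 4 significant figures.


k = Q*L / (A*dT)
L = 0.12 m, A = 8.7e-03 m^2
k = 374 * 0.12 / (8.7e-03 * 114)
k = 45.25 W/(m*K)


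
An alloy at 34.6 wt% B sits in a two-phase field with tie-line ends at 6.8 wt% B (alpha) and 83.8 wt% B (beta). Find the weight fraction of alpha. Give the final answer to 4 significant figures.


f_alpha = (C_beta - C0) / (C_beta - C_alpha)
f_alpha = (83.8 - 34.6) / (83.8 - 6.8)
f_alpha = 0.639


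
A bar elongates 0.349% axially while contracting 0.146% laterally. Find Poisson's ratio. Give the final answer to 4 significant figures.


nu = -epsilon_lat / epsilon_axial
Lateral strain is contraction (negative), so using magnitudes:
nu = 0.146 / 0.349
nu = 0.4183


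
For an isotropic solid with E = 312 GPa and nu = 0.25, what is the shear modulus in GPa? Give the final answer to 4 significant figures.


G = E / (2*(1+nu))
G = 312 / (2*(1+0.25))
G = 124.8 GPa


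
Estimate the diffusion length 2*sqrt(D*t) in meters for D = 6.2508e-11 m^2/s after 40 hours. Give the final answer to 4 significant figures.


t = 40 hr = 144000 s
Diffusion length = 2*sqrt(D*t)
= 2*sqrt(6.2508e-11 * 144000)
= 6e-03 m


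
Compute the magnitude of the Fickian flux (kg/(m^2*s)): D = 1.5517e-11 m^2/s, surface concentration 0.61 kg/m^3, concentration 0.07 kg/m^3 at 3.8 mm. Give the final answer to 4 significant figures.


J = -D * (dC/dx) = D * (C1 - C2) / dx
J = 1.5517e-11 * (0.61 - 0.07) / 3.8e-03
J = 2.205e-09 kg/(m^2*s)


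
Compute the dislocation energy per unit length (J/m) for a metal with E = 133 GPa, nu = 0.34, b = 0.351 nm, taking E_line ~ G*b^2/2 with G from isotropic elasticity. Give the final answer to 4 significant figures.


Step 1: G = E / (2*(1+nu))
G = 133 / (2*(1+0.34)) = 49.6269 GPa = 4.96269e+10 Pa
Step 2: E_line = G*b^2/2
b = 0.351 nm = 3.51e-10 m
E_line = 0.5 * 4.96269e+10 * (3.51e-10)^2 = 3.057e-09 J/m


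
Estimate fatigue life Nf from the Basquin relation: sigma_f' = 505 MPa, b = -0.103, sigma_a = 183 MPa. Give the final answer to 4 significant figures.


sigma_a = sigma_f' * (2*Nf)^b
2*Nf = (sigma_a / sigma_f')^(1/b)
2*Nf = (183 / 505)^(1/-0.103)
2*Nf = 19054.7
Nf = 9527 cycles


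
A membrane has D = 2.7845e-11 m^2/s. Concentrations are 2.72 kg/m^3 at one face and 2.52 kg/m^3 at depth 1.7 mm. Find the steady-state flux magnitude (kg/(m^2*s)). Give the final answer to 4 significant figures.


J = -D * (dC/dx) = D * (C1 - C2) / dx
J = 2.7845e-11 * (2.72 - 2.52) / 1.7e-03
J = 3.276e-09 kg/(m^2*s)


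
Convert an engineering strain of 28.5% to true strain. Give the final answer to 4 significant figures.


epsilon_true = ln(1 + epsilon_eng)
epsilon_true = ln(1 + 0.285)
epsilon_true = 0.2508


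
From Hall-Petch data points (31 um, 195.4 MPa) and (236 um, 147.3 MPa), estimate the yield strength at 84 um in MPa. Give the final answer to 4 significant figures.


sigma_y = sigma0 + k / sqrt(d)
1/sqrt(d1) = 1/sqrt(3.1e-05) = 179.605;  1/sqrt(d2) = 65.0945
k = (sigma1 - sigma2) / (1/sqrt(d1) - 1/sqrt(d2)) = (195.4 - 147.3) / (179.605 - 65.0945) = 0.420048 MPa*m^0.5
sigma0 = sigma1 - k/sqrt(d1) = 195.4 - 0.420048*179.605 = 119.957 MPa
sigma_y(d3) = 119.957 + 0.420048 / sqrt(8.4e-05) = 165.8 MPa


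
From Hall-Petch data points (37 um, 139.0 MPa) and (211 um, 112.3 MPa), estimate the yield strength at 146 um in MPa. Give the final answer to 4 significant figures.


sigma_y = sigma0 + k / sqrt(d)
1/sqrt(d1) = 1/sqrt(3.7e-05) = 164.399;  1/sqrt(d2) = 68.8428
k = (sigma1 - sigma2) / (1/sqrt(d1) - 1/sqrt(d2)) = (139.0 - 112.3) / (164.399 - 68.8428) = 0.279417 MPa*m^0.5
sigma0 = sigma1 - k/sqrt(d1) = 139.0 - 0.279417*164.399 = 93.0641 MPa
sigma_y(d3) = 93.0641 + 0.279417 / sqrt(1.46e-04) = 116.2 MPa


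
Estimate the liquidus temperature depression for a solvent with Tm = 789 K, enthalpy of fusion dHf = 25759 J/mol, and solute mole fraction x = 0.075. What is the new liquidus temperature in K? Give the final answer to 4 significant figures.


dT = R*Tm^2*x / dHf
dT = 8.314 * 789^2 * 0.075 / 25759
dT = 15.0694 K
T_new = 789 - 15.0694 = 773.9 K


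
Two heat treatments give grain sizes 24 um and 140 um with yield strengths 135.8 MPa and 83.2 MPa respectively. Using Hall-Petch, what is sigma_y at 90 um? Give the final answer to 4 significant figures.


sigma_y = sigma0 + k / sqrt(d)
1/sqrt(d1) = 1/sqrt(2.4e-05) = 204.124;  1/sqrt(d2) = 84.5154
k = (sigma1 - sigma2) / (1/sqrt(d1) - 1/sqrt(d2)) = (135.8 - 83.2) / (204.124 - 84.5154) = 0.439767 MPa*m^0.5
sigma0 = sigma1 - k/sqrt(d1) = 135.8 - 0.439767*204.124 = 46.0329 MPa
sigma_y(d3) = 46.0329 + 0.439767 / sqrt(9e-05) = 92.39 MPa


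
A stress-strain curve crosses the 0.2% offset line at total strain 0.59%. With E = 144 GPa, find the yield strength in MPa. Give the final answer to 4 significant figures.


Offset strain = 0.002
Elastic strain at yield = total_strain - offset = 5.9e-03 - 0.002 = 3.9e-03
sigma_y = E * elastic_strain = 144000 * 3.9e-03
sigma_y = 561.6 MPa


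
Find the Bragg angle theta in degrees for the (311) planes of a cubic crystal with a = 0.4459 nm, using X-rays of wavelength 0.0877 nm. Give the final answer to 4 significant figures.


d = a / sqrt(h^2+k^2+l^2)
d = 0.4459 / sqrt(11) = 0.134444 nm
lambda = 2*d*sin(theta)  =>  sin(theta) = lambda / (2*d)
sin(theta) = 0.0877 / (2 * 0.134444) = 0.326158
theta = 19.04 deg


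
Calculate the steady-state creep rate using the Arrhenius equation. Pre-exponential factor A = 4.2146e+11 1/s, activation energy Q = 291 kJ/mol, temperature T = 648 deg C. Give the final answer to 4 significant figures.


rate = A * exp(-Q / (R*T))
T = 648 + 273.15 = 921.15 K
rate = 4.2146e+11 * exp(-291e3 / (8.314 * 921.15))
rate = 1.327e-05 1/s


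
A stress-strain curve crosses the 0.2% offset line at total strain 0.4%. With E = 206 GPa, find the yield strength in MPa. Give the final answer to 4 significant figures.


Offset strain = 0.002
Elastic strain at yield = total_strain - offset = 4e-03 - 0.002 = 2e-03
sigma_y = E * elastic_strain = 206000 * 2e-03
sigma_y = 412 MPa


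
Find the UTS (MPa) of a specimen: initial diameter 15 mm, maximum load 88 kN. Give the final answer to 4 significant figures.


A0 = pi*(d/2)^2 = pi*(15/2)^2 = 176.715 mm^2
UTS = F_max / A0 = 88*1000 / 176.715
UTS = 498 MPa


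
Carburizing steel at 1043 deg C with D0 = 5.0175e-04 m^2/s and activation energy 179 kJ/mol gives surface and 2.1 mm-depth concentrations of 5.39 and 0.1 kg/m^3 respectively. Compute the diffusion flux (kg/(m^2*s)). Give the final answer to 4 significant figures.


Step 1: D = D0 * exp(-Qd/(R*T))
T = 1043 + 273.15 = 1316.15 K
D = 5.0175e-04 * exp(-179e3 / (8.314 * 1316.15)) = 3.94618e-11 m^2/s
Step 2: J = D * (C1 - C2) / dx
J = 3.94618e-11 * (5.39 - 0.1) / 2.1e-03
J = 9.941e-08 kg/(m^2*s)


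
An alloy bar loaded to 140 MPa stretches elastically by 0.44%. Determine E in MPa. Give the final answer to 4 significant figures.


E = sigma / epsilon
epsilon = 0.44% = 4.4e-03
E = 140 / 4.4e-03
E = 31820 MPa


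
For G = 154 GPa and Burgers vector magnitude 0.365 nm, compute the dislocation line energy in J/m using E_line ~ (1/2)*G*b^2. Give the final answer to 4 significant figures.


E = G*b^2/2
b = 0.365 nm = 3.65e-10 m
G = 154 GPa = 1.54e+11 Pa
E = 0.5 * 1.54e+11 * (3.65e-10)^2
E = 1.026e-08 J/m


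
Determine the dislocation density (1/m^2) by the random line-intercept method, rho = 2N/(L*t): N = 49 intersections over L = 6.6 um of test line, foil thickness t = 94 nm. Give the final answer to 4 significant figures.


rho = 2N / (L * t)
L = 6.6 um = 6.6e-06 m, t = 94 nm = 9.4e-08 m
rho = 2 * 49 / (6.6e-06 * 9.4e-08)
rho = 1.58e+14 1/m^2


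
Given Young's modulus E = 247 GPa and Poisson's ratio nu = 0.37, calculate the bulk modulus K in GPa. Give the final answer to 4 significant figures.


K = E / (3*(1-2*nu))
K = 247 / (3*(1-2*0.37))
K = 316.7 GPa


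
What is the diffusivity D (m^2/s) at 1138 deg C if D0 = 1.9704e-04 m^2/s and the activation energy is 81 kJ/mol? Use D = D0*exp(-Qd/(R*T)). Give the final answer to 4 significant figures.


D = D0 * exp(-Qd / (R*T))
T = 1411.15 K
D = 1.9704e-04 * exp(-81e3 / (8.314 * 1411.15))
D = 1.978e-07 m^2/s


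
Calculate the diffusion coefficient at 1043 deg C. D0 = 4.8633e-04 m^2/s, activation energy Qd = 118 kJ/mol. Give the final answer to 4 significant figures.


D = D0 * exp(-Qd / (R*T))
T = 1316.15 K
D = 4.8633e-04 * exp(-118e3 / (8.314 * 1316.15))
D = 1.008e-08 m^2/s


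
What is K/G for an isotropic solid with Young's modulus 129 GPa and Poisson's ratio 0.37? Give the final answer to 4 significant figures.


G = E / (2*(1+nu))
G = 129 / (2*(1+0.37)) = 47.0803 GPa
K = E / (3*(1-2*nu))
K = 129 / (3*(1-2*0.37)) = 165.385 GPa
K/G = 165.385 / 47.0803 = 3.513


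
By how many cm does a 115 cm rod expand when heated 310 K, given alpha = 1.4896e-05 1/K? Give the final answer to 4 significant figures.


dL = L0 * alpha * dT
dL = 115 * 1.4896e-05 * 310
dL = 0.531 cm


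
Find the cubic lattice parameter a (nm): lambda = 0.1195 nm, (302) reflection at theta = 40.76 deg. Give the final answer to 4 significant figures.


d = lambda / (2*sin(theta))
d = 0.1195 / (2*sin(40.76 deg))
d = 0.0915159 nm
a = d * sqrt(h^2+k^2+l^2) = 0.0915159 * sqrt(13)
a = 0.33 nm


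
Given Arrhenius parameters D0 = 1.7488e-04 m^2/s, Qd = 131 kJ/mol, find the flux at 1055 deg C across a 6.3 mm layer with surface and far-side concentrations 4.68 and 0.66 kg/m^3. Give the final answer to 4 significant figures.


Step 1: D = D0 * exp(-Qd/(R*T))
T = 1055 + 273.15 = 1328.15 K
D = 1.7488e-04 * exp(-131e3 / (8.314 * 1328.15)) = 1.23161e-09 m^2/s
Step 2: J = D * (C1 - C2) / dx
J = 1.23161e-09 * (4.68 - 0.66) / 6.3e-03
J = 7.859e-07 kg/(m^2*s)


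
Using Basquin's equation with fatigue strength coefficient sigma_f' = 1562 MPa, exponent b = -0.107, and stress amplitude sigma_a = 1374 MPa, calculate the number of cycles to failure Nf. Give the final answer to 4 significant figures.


sigma_a = sigma_f' * (2*Nf)^b
2*Nf = (sigma_a / sigma_f')^(1/b)
2*Nf = (1374 / 1562)^(1/-0.107)
2*Nf = 3.31518
Nf = 1.658 cycles


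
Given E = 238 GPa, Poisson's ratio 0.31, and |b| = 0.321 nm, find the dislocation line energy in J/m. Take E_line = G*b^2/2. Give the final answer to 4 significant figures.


Step 1: G = E / (2*(1+nu))
G = 238 / (2*(1+0.31)) = 90.8397 GPa = 9.08397e+10 Pa
Step 2: E_line = G*b^2/2
b = 0.321 nm = 3.21e-10 m
E_line = 0.5 * 9.08397e+10 * (3.21e-10)^2 = 4.68e-09 J/m


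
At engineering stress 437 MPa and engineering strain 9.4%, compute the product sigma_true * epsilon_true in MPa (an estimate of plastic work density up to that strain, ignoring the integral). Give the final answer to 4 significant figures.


sigma_true = sigma_eng * (1 + epsilon_eng)
sigma_true = 437 * (1 + 0.094) = 478.078 MPa
epsilon_true = ln(1 + epsilon_eng)
epsilon_true = ln(1 + 0.094) = 0.0898407
sigma_true * epsilon_true = 478.078 * 0.0898407 = 42.95 MPa


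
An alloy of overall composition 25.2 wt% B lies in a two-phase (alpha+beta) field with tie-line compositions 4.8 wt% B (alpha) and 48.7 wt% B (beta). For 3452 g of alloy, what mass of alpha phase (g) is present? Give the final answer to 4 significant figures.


f_alpha = (C_beta - C0) / (C_beta - C_alpha)
f_alpha = (48.7 - 25.2) / (48.7 - 4.8) = 0.535308
m_alpha = f_alpha * m_total = 0.535308 * 3452 = 1848 g


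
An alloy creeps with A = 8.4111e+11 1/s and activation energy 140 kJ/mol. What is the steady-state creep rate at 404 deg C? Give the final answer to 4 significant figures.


rate = A * exp(-Q / (R*T))
T = 404 + 273.15 = 677.15 K
rate = 8.4111e+11 * exp(-140e3 / (8.314 * 677.15))
rate = 13.34 1/s


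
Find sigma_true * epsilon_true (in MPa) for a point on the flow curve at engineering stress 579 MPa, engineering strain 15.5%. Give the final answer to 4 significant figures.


sigma_true = sigma_eng * (1 + epsilon_eng)
sigma_true = 579 * (1 + 0.155) = 668.745 MPa
epsilon_true = ln(1 + epsilon_eng)
epsilon_true = ln(1 + 0.155) = 0.1441
sigma_true * epsilon_true = 668.745 * 0.1441 = 96.37 MPa


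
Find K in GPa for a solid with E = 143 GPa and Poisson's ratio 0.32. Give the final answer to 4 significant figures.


K = E / (3*(1-2*nu))
K = 143 / (3*(1-2*0.32))
K = 132.4 GPa


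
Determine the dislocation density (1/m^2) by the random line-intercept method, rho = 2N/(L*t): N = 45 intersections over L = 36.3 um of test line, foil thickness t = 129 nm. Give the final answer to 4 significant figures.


rho = 2N / (L * t)
L = 36.3 um = 3.63e-05 m, t = 129 nm = 1.29e-07 m
rho = 2 * 45 / (3.63e-05 * 1.29e-07)
rho = 1.922e+13 1/m^2


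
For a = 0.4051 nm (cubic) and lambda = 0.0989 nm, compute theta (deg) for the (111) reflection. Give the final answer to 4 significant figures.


d = a / sqrt(h^2+k^2+l^2)
d = 0.4051 / sqrt(3) = 0.233885 nm
lambda = 2*d*sin(theta)  =>  sin(theta) = lambda / (2*d)
sin(theta) = 0.0989 / (2 * 0.233885) = 0.211429
theta = 12.21 deg


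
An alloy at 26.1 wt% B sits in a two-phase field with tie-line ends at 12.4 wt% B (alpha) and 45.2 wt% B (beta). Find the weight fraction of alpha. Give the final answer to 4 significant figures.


f_alpha = (C_beta - C0) / (C_beta - C_alpha)
f_alpha = (45.2 - 26.1) / (45.2 - 12.4)
f_alpha = 0.5823


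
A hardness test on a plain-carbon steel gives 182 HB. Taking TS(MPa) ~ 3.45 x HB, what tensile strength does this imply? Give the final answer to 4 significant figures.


TS (MPa) = 3.45 * HB
TS = 3.45 * 182
TS = 627.9 MPa


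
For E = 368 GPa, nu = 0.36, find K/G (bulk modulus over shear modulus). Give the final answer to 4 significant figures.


G = E / (2*(1+nu))
G = 368 / (2*(1+0.36)) = 135.294 GPa
K = E / (3*(1-2*nu))
K = 368 / (3*(1-2*0.36)) = 438.095 GPa
K/G = 438.095 / 135.294 = 3.238


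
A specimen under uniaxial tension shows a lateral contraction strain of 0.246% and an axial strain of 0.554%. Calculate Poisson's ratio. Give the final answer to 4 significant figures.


nu = -epsilon_lat / epsilon_axial
Lateral strain is contraction (negative), so using magnitudes:
nu = 0.246 / 0.554
nu = 0.444


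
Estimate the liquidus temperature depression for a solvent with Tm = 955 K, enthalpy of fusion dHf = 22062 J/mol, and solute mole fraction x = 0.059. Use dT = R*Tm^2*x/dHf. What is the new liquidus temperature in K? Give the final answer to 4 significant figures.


dT = R*Tm^2*x / dHf
dT = 8.314 * 955^2 * 0.059 / 22062
dT = 20.2779 K
T_new = 955 - 20.2779 = 934.7 K


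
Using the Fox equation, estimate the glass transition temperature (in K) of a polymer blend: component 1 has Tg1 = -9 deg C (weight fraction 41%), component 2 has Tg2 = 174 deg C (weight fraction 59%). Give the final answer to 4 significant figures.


1/Tg = w1/Tg1 + w2/Tg2 (in Kelvin)
Tg1 = 264.15 K, Tg2 = 447.15 K
1/Tg = 0.41/264.15 + 0.59/447.15
Tg = 348.2 K


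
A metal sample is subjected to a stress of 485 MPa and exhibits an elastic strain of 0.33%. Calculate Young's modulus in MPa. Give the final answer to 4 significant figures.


E = sigma / epsilon
epsilon = 0.33% = 3.3e-03
E = 485 / 3.3e-03
E = 147000 MPa


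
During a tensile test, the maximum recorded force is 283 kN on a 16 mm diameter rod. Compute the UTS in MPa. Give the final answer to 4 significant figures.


A0 = pi*(d/2)^2 = pi*(16/2)^2 = 201.062 mm^2
UTS = F_max / A0 = 283*1000 / 201.062
UTS = 1408 MPa


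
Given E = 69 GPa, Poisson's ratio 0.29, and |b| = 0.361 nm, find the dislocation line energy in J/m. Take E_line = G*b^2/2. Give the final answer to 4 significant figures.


Step 1: G = E / (2*(1+nu))
G = 69 / (2*(1+0.29)) = 26.7442 GPa = 2.67442e+10 Pa
Step 2: E_line = G*b^2/2
b = 0.361 nm = 3.61e-10 m
E_line = 0.5 * 2.67442e+10 * (3.61e-10)^2 = 1.743e-09 J/m


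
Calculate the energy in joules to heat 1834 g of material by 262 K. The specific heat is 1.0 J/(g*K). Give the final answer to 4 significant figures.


Q = m * cp * dT
Q = 1834 * 1.0 * 262
Q = 480500 J


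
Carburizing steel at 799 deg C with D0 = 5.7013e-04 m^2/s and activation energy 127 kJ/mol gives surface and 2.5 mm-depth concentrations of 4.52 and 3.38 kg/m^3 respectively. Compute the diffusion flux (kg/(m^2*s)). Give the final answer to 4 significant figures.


Step 1: D = D0 * exp(-Qd/(R*T))
T = 799 + 273.15 = 1072.15 K
D = 5.7013e-04 * exp(-127e3 / (8.314 * 1072.15)) = 3.70144e-10 m^2/s
Step 2: J = D * (C1 - C2) / dx
J = 3.70144e-10 * (4.52 - 3.38) / 2.5e-03
J = 1.688e-07 kg/(m^2*s)


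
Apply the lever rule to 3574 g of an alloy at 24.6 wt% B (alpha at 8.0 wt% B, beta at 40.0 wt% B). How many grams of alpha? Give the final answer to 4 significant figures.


f_alpha = (C_beta - C0) / (C_beta - C_alpha)
f_alpha = (40.0 - 24.6) / (40.0 - 8.0) = 0.48125
m_alpha = f_alpha * m_total = 0.48125 * 3574 = 1720 g


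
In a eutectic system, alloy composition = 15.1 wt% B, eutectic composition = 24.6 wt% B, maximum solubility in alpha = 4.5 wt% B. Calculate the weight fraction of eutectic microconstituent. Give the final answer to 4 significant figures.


f_primary = (C_e - C0) / (C_e - C_alpha_max)
f_primary = (24.6 - 15.1) / (24.6 - 4.5)
f_primary = 0.472637
f_eutectic = 1 - 0.472637 = 0.5274


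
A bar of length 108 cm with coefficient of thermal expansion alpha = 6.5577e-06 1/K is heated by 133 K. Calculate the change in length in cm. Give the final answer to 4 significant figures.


dL = L0 * alpha * dT
dL = 108 * 6.5577e-06 * 133
dL = 0.09419 cm


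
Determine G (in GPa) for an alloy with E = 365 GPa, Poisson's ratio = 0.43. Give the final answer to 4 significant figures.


G = E / (2*(1+nu))
G = 365 / (2*(1+0.43))
G = 127.6 GPa


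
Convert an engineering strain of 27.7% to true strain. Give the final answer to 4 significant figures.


epsilon_true = ln(1 + epsilon_eng)
epsilon_true = ln(1 + 0.277)
epsilon_true = 0.2445


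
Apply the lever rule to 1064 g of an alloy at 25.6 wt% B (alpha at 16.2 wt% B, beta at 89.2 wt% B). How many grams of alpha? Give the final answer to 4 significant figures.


f_alpha = (C_beta - C0) / (C_beta - C_alpha)
f_alpha = (89.2 - 25.6) / (89.2 - 16.2) = 0.871233
m_alpha = f_alpha * m_total = 0.871233 * 1064 = 927 g


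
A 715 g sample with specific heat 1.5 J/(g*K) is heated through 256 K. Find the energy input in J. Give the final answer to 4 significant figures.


Q = m * cp * dT
Q = 715 * 1.5 * 256
Q = 274600 J


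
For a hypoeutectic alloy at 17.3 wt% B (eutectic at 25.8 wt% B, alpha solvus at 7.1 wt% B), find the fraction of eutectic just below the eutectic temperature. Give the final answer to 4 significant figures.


f_primary = (C_e - C0) / (C_e - C_alpha_max)
f_primary = (25.8 - 17.3) / (25.8 - 7.1)
f_primary = 0.454545
f_eutectic = 1 - 0.454545 = 0.5455


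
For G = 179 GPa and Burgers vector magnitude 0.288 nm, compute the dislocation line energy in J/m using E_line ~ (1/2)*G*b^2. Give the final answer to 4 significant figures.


E = G*b^2/2
b = 0.288 nm = 2.88e-10 m
G = 179 GPa = 1.79e+11 Pa
E = 0.5 * 1.79e+11 * (2.88e-10)^2
E = 7.423e-09 J/m


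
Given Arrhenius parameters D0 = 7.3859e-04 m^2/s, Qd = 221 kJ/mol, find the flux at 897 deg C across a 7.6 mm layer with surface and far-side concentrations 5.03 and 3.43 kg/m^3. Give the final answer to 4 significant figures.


Step 1: D = D0 * exp(-Qd/(R*T))
T = 897 + 273.15 = 1170.15 K
D = 7.3859e-04 * exp(-221e3 / (8.314 * 1170.15)) = 1.0064e-13 m^2/s
Step 2: J = D * (C1 - C2) / dx
J = 1.0064e-13 * (5.03 - 3.43) / 7.6e-03
J = 2.119e-11 kg/(m^2*s)


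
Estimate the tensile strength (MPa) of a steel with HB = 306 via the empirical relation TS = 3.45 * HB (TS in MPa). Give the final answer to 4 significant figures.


TS (MPa) = 3.45 * HB
TS = 3.45 * 306
TS = 1056 MPa


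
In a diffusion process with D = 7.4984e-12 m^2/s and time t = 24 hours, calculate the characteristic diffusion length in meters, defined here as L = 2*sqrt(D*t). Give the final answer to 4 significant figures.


t = 24 hr = 86400 s
Diffusion length = 2*sqrt(D*t)
= 2*sqrt(7.4984e-12 * 86400)
= 1.61e-03 m


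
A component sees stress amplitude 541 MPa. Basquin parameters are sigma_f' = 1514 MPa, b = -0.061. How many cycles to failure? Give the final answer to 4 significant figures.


sigma_a = sigma_f' * (2*Nf)^b
2*Nf = (sigma_a / sigma_f')^(1/b)
2*Nf = (541 / 1514)^(1/-0.061)
2*Nf = 2.12177e+07
Nf = 1.061e+07 cycles


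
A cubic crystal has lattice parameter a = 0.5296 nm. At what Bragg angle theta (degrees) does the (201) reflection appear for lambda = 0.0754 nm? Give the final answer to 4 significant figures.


d = a / sqrt(h^2+k^2+l^2)
d = 0.5296 / sqrt(5) = 0.236844 nm
lambda = 2*d*sin(theta)  =>  sin(theta) = lambda / (2*d)
sin(theta) = 0.0754 / (2 * 0.236844) = 0.159176
theta = 9.159 deg


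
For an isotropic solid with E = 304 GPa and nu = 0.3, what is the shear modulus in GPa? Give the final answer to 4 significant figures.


G = E / (2*(1+nu))
G = 304 / (2*(1+0.3))
G = 116.9 GPa


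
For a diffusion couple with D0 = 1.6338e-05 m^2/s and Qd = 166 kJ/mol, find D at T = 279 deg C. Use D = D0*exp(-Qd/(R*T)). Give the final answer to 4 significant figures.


D = D0 * exp(-Qd / (R*T))
T = 552.15 K
D = 1.6338e-05 * exp(-166e3 / (8.314 * 552.15))
D = 3.226e-21 m^2/s


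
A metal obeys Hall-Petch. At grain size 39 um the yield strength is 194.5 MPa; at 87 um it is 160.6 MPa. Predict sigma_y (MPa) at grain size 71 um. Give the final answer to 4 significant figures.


sigma_y = sigma0 + k / sqrt(d)
1/sqrt(d1) = 1/sqrt(3.9e-05) = 160.128;  1/sqrt(d2) = 107.211
k = (sigma1 - sigma2) / (1/sqrt(d1) - 1/sqrt(d2)) = (194.5 - 160.6) / (160.128 - 107.211) = 0.640627 MPa*m^0.5
sigma0 = sigma1 - k/sqrt(d1) = 194.5 - 0.640627*160.128 = 91.9176 MPa
sigma_y(d3) = 91.9176 + 0.640627 / sqrt(7.1e-05) = 167.9 MPa


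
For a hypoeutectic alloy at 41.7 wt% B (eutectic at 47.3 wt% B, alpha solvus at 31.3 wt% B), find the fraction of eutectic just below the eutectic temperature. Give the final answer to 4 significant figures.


f_primary = (C_e - C0) / (C_e - C_alpha_max)
f_primary = (47.3 - 41.7) / (47.3 - 31.3)
f_primary = 0.35
f_eutectic = 1 - 0.35 = 0.65


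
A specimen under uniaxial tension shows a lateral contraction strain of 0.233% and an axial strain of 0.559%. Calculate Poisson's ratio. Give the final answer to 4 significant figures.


nu = -epsilon_lat / epsilon_axial
Lateral strain is contraction (negative), so using magnitudes:
nu = 0.233 / 0.559
nu = 0.4168


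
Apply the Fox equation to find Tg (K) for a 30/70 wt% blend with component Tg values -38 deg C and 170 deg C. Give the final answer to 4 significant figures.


1/Tg = w1/Tg1 + w2/Tg2 (in Kelvin)
Tg1 = 235.15 K, Tg2 = 443.15 K
1/Tg = 0.3/235.15 + 0.7/443.15
Tg = 350.2 K


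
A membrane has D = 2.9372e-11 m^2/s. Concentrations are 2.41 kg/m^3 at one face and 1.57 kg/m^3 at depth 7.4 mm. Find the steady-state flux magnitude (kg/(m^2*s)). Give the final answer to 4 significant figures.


J = -D * (dC/dx) = D * (C1 - C2) / dx
J = 2.9372e-11 * (2.41 - 1.57) / 7.4e-03
J = 3.334e-09 kg/(m^2*s)


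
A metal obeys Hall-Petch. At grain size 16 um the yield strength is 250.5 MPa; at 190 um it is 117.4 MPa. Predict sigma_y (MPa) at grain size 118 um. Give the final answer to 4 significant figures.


sigma_y = sigma0 + k / sqrt(d)
1/sqrt(d1) = 1/sqrt(1.6e-05) = 250;  1/sqrt(d2) = 72.5476
k = (sigma1 - sigma2) / (1/sqrt(d1) - 1/sqrt(d2)) = (250.5 - 117.4) / (250 - 72.5476) = 0.75006 MPa*m^0.5
sigma0 = sigma1 - k/sqrt(d1) = 250.5 - 0.75006*250 = 62.9849 MPa
sigma_y(d3) = 62.9849 + 0.75006 / sqrt(1.18e-04) = 132 MPa


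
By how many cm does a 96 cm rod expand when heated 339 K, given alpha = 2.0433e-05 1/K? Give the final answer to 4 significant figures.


dL = L0 * alpha * dT
dL = 96 * 2.0433e-05 * 339
dL = 0.665 cm


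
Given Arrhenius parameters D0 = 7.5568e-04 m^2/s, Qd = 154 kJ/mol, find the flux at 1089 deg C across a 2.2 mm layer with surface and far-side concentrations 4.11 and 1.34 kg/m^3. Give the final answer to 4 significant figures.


Step 1: D = D0 * exp(-Qd/(R*T))
T = 1089 + 273.15 = 1362.15 K
D = 7.5568e-04 * exp(-154e3 / (8.314 * 1362.15)) = 9.38979e-10 m^2/s
Step 2: J = D * (C1 - C2) / dx
J = 9.38979e-10 * (4.11 - 1.34) / 2.2e-03
J = 1.182e-06 kg/(m^2*s)


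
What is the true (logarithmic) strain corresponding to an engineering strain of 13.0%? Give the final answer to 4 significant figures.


epsilon_true = ln(1 + epsilon_eng)
epsilon_true = ln(1 + 0.13)
epsilon_true = 0.1222


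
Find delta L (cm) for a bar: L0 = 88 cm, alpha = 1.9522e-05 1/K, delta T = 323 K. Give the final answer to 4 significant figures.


dL = L0 * alpha * dT
dL = 88 * 1.9522e-05 * 323
dL = 0.5549 cm


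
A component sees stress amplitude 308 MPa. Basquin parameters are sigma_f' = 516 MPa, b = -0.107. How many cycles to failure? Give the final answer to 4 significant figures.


sigma_a = sigma_f' * (2*Nf)^b
2*Nf = (sigma_a / sigma_f')^(1/b)
2*Nf = (308 / 516)^(1/-0.107)
2*Nf = 124.275
Nf = 62.14 cycles


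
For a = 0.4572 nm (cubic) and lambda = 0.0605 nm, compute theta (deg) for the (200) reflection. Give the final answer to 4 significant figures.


d = a / sqrt(h^2+k^2+l^2)
d = 0.4572 / sqrt(4) = 0.2286 nm
lambda = 2*d*sin(theta)  =>  sin(theta) = lambda / (2*d)
sin(theta) = 0.0605 / (2 * 0.2286) = 0.132327
theta = 7.604 deg


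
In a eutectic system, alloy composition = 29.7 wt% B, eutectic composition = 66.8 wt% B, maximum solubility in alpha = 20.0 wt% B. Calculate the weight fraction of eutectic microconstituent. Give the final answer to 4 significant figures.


f_primary = (C_e - C0) / (C_e - C_alpha_max)
f_primary = (66.8 - 29.7) / (66.8 - 20.0)
f_primary = 0.792735
f_eutectic = 1 - 0.792735 = 0.2073


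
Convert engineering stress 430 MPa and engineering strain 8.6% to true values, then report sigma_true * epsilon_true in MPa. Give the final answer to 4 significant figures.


sigma_true = sigma_eng * (1 + epsilon_eng)
sigma_true = 430 * (1 + 0.086) = 466.98 MPa
epsilon_true = ln(1 + epsilon_eng)
epsilon_true = ln(1 + 0.086) = 0.0825012
sigma_true * epsilon_true = 466.98 * 0.0825012 = 38.53 MPa


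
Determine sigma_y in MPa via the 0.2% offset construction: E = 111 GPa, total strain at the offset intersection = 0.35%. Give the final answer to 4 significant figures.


Offset strain = 0.002
Elastic strain at yield = total_strain - offset = 3.5e-03 - 0.002 = 1.5e-03
sigma_y = E * elastic_strain = 111000 * 1.5e-03
sigma_y = 166.5 MPa


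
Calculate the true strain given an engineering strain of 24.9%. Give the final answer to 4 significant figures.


epsilon_true = ln(1 + epsilon_eng)
epsilon_true = ln(1 + 0.249)
epsilon_true = 0.2223


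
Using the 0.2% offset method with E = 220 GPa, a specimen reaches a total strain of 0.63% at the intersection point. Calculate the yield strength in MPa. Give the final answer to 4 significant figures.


Offset strain = 0.002
Elastic strain at yield = total_strain - offset = 6.3e-03 - 0.002 = 4.3e-03
sigma_y = E * elastic_strain = 220000 * 4.3e-03
sigma_y = 946 MPa


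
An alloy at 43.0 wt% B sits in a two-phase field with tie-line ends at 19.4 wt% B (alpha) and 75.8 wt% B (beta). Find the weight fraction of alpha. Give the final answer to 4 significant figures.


f_alpha = (C_beta - C0) / (C_beta - C_alpha)
f_alpha = (75.8 - 43.0) / (75.8 - 19.4)
f_alpha = 0.5816


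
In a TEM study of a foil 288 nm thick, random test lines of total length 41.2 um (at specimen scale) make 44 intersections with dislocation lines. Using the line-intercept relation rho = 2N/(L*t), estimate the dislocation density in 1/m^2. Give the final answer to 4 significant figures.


rho = 2N / (L * t)
L = 41.2 um = 4.12e-05 m, t = 288 nm = 2.88e-07 m
rho = 2 * 44 / (4.12e-05 * 2.88e-07)
rho = 7.416e+12 1/m^2


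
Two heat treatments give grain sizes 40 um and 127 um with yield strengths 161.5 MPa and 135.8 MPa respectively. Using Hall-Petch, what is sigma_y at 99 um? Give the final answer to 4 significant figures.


sigma_y = sigma0 + k / sqrt(d)
1/sqrt(d1) = 1/sqrt(4e-05) = 158.114;  1/sqrt(d2) = 88.7357
k = (sigma1 - sigma2) / (1/sqrt(d1) - 1/sqrt(d2)) = (161.5 - 135.8) / (158.114 - 88.7357) = 0.370433 MPa*m^0.5
sigma0 = sigma1 - k/sqrt(d1) = 161.5 - 0.370433*158.114 = 102.929 MPa
sigma_y(d3) = 102.929 + 0.370433 / sqrt(9.9e-05) = 140.2 MPa


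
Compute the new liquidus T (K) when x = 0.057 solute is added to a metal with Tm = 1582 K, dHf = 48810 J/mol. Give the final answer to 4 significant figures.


dT = R*Tm^2*x / dHf
dT = 8.314 * 1582^2 * 0.057 / 48810
dT = 24.299 K
T_new = 1582 - 24.299 = 1558 K


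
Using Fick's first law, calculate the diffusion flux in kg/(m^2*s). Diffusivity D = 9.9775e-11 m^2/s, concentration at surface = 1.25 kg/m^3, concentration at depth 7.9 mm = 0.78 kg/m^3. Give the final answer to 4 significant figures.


J = -D * (dC/dx) = D * (C1 - C2) / dx
J = 9.9775e-11 * (1.25 - 0.78) / 7.9e-03
J = 5.936e-09 kg/(m^2*s)


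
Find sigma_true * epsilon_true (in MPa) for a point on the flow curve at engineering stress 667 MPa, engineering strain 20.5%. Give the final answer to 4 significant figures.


sigma_true = sigma_eng * (1 + epsilon_eng)
sigma_true = 667 * (1 + 0.205) = 803.735 MPa
epsilon_true = ln(1 + epsilon_eng)
epsilon_true = ln(1 + 0.205) = 0.18648
sigma_true * epsilon_true = 803.735 * 0.18648 = 149.9 MPa


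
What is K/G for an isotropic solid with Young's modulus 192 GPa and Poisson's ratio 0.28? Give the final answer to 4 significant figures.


G = E / (2*(1+nu))
G = 192 / (2*(1+0.28)) = 75 GPa
K = E / (3*(1-2*nu))
K = 192 / (3*(1-2*0.28)) = 145.455 GPa
K/G = 145.455 / 75 = 1.939


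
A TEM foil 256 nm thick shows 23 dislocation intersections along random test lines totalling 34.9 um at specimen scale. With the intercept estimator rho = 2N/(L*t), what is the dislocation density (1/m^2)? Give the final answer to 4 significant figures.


rho = 2N / (L * t)
L = 34.9 um = 3.49e-05 m, t = 256 nm = 2.56e-07 m
rho = 2 * 23 / (3.49e-05 * 2.56e-07)
rho = 5.149e+12 1/m^2


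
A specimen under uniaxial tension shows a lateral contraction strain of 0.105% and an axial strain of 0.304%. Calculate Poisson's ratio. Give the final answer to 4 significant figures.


nu = -epsilon_lat / epsilon_axial
Lateral strain is contraction (negative), so using magnitudes:
nu = 0.105 / 0.304
nu = 0.3454


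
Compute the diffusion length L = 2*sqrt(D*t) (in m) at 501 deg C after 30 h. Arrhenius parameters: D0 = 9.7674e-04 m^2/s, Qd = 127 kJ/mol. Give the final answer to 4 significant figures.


Step 1: D = D0 * exp(-Qd/(R*T))
T = 774.15 K
D = 9.7674e-04 * exp(-127e3 / (8.314 * 774.15)) = 2.63227e-12 m^2/s
Step 2: L = 2*sqrt(D*t)
t = 30 h = 108000 s
L = 2*sqrt(2.63227e-12 * 108000) = 1.066e-03 m


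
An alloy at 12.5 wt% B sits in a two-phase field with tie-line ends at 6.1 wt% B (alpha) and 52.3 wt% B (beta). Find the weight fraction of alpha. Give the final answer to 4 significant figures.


f_alpha = (C_beta - C0) / (C_beta - C_alpha)
f_alpha = (52.3 - 12.5) / (52.3 - 6.1)
f_alpha = 0.8615


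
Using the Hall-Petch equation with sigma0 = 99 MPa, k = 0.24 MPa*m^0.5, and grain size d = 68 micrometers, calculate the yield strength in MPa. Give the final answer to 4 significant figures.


sigma_y = sigma0 + k / sqrt(d)
d = 68 um = 6.8e-05 m
sigma_y = 99 + 0.24 / sqrt(6.8e-05)
sigma_y = 128.1 MPa


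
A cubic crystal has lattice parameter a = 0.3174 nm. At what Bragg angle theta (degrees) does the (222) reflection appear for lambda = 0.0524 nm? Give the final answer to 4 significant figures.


d = a / sqrt(h^2+k^2+l^2)
d = 0.3174 / sqrt(12) = 0.0916255 nm
lambda = 2*d*sin(theta)  =>  sin(theta) = lambda / (2*d)
sin(theta) = 0.0524 / (2 * 0.0916255) = 0.285947
theta = 16.62 deg


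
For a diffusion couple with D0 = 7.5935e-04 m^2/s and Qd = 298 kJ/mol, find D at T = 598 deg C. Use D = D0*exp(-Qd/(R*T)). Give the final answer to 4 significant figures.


D = D0 * exp(-Qd / (R*T))
T = 871.15 K
D = 7.5935e-04 * exp(-298e3 / (8.314 * 871.15))
D = 1.027e-21 m^2/s


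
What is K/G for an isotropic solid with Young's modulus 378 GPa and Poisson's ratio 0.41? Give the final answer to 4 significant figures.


G = E / (2*(1+nu))
G = 378 / (2*(1+0.41)) = 134.043 GPa
K = E / (3*(1-2*nu))
K = 378 / (3*(1-2*0.41)) = 700 GPa
K/G = 700 / 134.043 = 5.222


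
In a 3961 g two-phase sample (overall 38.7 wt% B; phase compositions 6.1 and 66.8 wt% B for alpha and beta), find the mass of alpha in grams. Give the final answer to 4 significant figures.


f_alpha = (C_beta - C0) / (C_beta - C_alpha)
f_alpha = (66.8 - 38.7) / (66.8 - 6.1) = 0.462932
m_alpha = f_alpha * m_total = 0.462932 * 3961 = 1834 g


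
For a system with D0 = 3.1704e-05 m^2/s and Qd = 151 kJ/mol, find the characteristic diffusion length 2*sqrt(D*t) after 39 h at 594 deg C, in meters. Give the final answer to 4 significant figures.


Step 1: D = D0 * exp(-Qd/(R*T))
T = 867.15 K
D = 3.1704e-05 * exp(-151e3 / (8.314 * 867.15)) = 2.54084e-14 m^2/s
Step 2: L = 2*sqrt(D*t)
t = 39 h = 140400 s
L = 2*sqrt(2.54084e-14 * 140400) = 1.195e-04 m


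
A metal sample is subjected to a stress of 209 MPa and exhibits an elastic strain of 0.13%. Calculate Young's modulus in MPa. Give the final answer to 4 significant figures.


E = sigma / epsilon
epsilon = 0.13% = 1.3e-03
E = 209 / 1.3e-03
E = 160800 MPa


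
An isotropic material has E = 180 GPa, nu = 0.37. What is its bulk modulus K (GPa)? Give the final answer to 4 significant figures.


K = E / (3*(1-2*nu))
K = 180 / (3*(1-2*0.37))
K = 230.8 GPa


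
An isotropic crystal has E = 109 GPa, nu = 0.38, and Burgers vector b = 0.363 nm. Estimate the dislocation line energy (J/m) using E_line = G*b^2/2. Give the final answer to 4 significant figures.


Step 1: G = E / (2*(1+nu))
G = 109 / (2*(1+0.38)) = 39.4928 GPa = 3.94928e+10 Pa
Step 2: E_line = G*b^2/2
b = 0.363 nm = 3.63e-10 m
E_line = 0.5 * 3.94928e+10 * (3.63e-10)^2 = 2.602e-09 J/m


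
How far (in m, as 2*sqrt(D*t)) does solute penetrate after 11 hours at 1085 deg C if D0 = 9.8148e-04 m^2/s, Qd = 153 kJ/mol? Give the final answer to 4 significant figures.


Step 1: D = D0 * exp(-Qd/(R*T))
T = 1358.15 K
D = 9.8148e-04 * exp(-153e3 / (8.314 * 1358.15)) = 1.28017e-09 m^2/s
Step 2: L = 2*sqrt(D*t)
t = 11 h = 39600 s
L = 2*sqrt(1.28017e-09 * 39600) = 0.01424 m


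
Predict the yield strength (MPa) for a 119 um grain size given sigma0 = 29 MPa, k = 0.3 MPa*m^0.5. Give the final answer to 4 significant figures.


sigma_y = sigma0 + k / sqrt(d)
d = 119 um = 1.19e-04 m
sigma_y = 29 + 0.3 / sqrt(1.19e-04)
sigma_y = 56.5 MPa


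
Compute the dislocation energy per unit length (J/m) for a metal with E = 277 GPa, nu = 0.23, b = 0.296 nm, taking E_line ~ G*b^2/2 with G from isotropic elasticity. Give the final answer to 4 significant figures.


Step 1: G = E / (2*(1+nu))
G = 277 / (2*(1+0.23)) = 112.602 GPa = 1.12602e+11 Pa
Step 2: E_line = G*b^2/2
b = 0.296 nm = 2.96e-10 m
E_line = 0.5 * 1.12602e+11 * (2.96e-10)^2 = 4.933e-09 J/m
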